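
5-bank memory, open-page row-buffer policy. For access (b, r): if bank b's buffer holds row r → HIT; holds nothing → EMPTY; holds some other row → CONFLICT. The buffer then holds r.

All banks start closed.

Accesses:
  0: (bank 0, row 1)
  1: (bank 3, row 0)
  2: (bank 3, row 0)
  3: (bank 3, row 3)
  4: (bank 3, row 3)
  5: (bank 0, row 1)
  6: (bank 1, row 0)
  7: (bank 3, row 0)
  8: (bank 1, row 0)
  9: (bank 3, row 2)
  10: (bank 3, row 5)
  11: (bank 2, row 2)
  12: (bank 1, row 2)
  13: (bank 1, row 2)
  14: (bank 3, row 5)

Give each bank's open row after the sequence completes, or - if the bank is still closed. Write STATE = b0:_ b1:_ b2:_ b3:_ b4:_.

step 0: bank0 None->1 [EMPTY]
step 1: bank3 None->0 [EMPTY]
step 2: bank3 0->0 [HIT]
step 3: bank3 0->3 [CONFLICT]
step 4: bank3 3->3 [HIT]
step 5: bank0 1->1 [HIT]
step 6: bank1 None->0 [EMPTY]
step 7: bank3 3->0 [CONFLICT]
step 8: bank1 0->0 [HIT]
step 9: bank3 0->2 [CONFLICT]
step 10: bank3 2->5 [CONFLICT]
step 11: bank2 None->2 [EMPTY]
step 12: bank1 0->2 [CONFLICT]
step 13: bank1 2->2 [HIT]
step 14: bank3 5->5 [HIT]

STATE = b0:1 b1:2 b2:2 b3:5 b4:-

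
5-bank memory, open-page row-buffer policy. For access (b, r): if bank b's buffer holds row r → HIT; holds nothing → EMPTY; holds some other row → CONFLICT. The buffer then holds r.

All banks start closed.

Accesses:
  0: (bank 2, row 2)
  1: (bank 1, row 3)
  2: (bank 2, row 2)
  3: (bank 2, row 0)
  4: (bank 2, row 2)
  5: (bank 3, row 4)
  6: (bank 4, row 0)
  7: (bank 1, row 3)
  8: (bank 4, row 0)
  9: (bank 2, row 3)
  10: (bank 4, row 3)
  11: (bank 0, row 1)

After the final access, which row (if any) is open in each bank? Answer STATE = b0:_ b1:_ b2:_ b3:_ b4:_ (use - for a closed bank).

0: bank 2 row 2 — prev None → EMPTY
1: bank 1 row 3 — prev None → EMPTY
2: bank 2 row 2 — prev 2 → HIT
3: bank 2 row 0 — prev 2 → CONFLICT
4: bank 2 row 2 — prev 0 → CONFLICT
5: bank 3 row 4 — prev None → EMPTY
6: bank 4 row 0 — prev None → EMPTY
7: bank 1 row 3 — prev 3 → HIT
8: bank 4 row 0 — prev 0 → HIT
9: bank 2 row 3 — prev 2 → CONFLICT
10: bank 4 row 3 — prev 0 → CONFLICT
11: bank 0 row 1 — prev None → EMPTY

STATE = b0:1 b1:3 b2:3 b3:4 b4:3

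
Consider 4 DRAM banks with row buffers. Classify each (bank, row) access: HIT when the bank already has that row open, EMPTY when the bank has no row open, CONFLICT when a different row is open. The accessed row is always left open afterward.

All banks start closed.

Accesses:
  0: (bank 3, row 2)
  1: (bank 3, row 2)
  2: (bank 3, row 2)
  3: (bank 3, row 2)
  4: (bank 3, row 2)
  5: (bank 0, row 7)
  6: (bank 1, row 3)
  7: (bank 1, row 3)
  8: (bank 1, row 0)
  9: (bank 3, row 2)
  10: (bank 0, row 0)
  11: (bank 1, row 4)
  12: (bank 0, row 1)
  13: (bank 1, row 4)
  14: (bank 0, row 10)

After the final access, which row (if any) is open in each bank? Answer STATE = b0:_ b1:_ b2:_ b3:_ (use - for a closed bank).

STATE = b0:10 b1:4 b2:- b3:2

0: bank 3 row 2 — prev None → EMPTY
1: bank 3 row 2 — prev 2 → HIT
2: bank 3 row 2 — prev 2 → HIT
3: bank 3 row 2 — prev 2 → HIT
4: bank 3 row 2 — prev 2 → HIT
5: bank 0 row 7 — prev None → EMPTY
6: bank 1 row 3 — prev None → EMPTY
7: bank 1 row 3 — prev 3 → HIT
8: bank 1 row 0 — prev 3 → CONFLICT
9: bank 3 row 2 — prev 2 → HIT
10: bank 0 row 0 — prev 7 → CONFLICT
11: bank 1 row 4 — prev 0 → CONFLICT
12: bank 0 row 1 — prev 0 → CONFLICT
13: bank 1 row 4 — prev 4 → HIT
14: bank 0 row 10 — prev 1 → CONFLICT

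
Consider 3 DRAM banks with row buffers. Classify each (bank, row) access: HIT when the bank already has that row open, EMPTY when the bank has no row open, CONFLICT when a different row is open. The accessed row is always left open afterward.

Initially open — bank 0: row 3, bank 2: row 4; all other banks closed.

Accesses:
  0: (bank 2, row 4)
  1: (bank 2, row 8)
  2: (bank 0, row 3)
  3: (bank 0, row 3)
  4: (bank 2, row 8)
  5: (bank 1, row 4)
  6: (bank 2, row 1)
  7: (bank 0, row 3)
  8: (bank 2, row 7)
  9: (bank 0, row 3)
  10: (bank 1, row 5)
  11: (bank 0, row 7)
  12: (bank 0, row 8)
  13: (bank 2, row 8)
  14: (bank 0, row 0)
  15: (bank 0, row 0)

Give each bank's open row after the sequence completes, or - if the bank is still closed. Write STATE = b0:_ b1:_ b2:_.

STATE = b0:0 b1:5 b2:8

  [0] b2 r4: had r4 ⇒ H
  [1] b2 r8: had r4 ⇒ C
  [2] b0 r3: had r3 ⇒ H
  [3] b0 r3: had r3 ⇒ H
  [4] b2 r8: had r8 ⇒ H
  [5] b1 r4: no row ⇒ E
  [6] b2 r1: had r8 ⇒ C
  [7] b0 r3: had r3 ⇒ H
  [8] b2 r7: had r1 ⇒ C
  [9] b0 r3: had r3 ⇒ H
  [10] b1 r5: had r4 ⇒ C
  [11] b0 r7: had r3 ⇒ C
  [12] b0 r8: had r7 ⇒ C
  [13] b2 r8: had r7 ⇒ C
  [14] b0 r0: had r8 ⇒ C
  [15] b0 r0: had r0 ⇒ H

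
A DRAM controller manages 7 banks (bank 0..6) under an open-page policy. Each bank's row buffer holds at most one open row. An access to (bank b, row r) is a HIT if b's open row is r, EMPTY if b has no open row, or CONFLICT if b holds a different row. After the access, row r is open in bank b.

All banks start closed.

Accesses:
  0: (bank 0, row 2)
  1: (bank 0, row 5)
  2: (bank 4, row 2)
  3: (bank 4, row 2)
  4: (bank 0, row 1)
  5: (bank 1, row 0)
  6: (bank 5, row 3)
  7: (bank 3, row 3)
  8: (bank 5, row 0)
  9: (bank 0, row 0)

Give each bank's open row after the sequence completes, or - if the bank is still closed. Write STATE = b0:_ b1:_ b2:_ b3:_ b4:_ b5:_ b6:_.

STATE = b0:0 b1:0 b2:- b3:3 b4:2 b5:0 b6:-

#0 (0,2) E
#1 (0,5) C  (was 2)
#2 (4,2) E
#3 (4,2) H  (was 2)
#4 (0,1) C  (was 5)
#5 (1,0) E
#6 (5,3) E
#7 (3,3) E
#8 (5,0) C  (was 3)
#9 (0,0) C  (was 1)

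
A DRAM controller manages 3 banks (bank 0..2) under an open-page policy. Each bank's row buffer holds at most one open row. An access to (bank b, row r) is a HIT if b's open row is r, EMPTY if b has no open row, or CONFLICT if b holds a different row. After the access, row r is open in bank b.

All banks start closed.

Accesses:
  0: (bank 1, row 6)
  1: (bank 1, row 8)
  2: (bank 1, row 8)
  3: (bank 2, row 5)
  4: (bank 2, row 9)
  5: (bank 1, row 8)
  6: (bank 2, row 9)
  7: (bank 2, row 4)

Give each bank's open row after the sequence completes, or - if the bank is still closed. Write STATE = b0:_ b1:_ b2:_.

0: bank 1 row 6 — prev None → EMPTY
1: bank 1 row 8 — prev 6 → CONFLICT
2: bank 1 row 8 — prev 8 → HIT
3: bank 2 row 5 — prev None → EMPTY
4: bank 2 row 9 — prev 5 → CONFLICT
5: bank 1 row 8 — prev 8 → HIT
6: bank 2 row 9 — prev 9 → HIT
7: bank 2 row 4 — prev 9 → CONFLICT

STATE = b0:- b1:8 b2:4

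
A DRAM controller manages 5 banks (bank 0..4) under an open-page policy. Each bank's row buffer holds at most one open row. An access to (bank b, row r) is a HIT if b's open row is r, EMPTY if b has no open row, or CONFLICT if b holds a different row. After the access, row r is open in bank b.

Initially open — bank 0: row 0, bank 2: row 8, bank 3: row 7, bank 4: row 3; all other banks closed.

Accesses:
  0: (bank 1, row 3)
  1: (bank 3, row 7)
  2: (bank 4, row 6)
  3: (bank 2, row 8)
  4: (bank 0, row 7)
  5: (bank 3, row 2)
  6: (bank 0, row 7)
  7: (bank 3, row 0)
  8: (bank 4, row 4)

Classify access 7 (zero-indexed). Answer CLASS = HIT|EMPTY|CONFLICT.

0: bank 1 row 3 — prev None → EMPTY
1: bank 3 row 7 — prev 7 → HIT
2: bank 4 row 6 — prev 3 → CONFLICT
3: bank 2 row 8 — prev 8 → HIT
4: bank 0 row 7 — prev 0 → CONFLICT
5: bank 3 row 2 — prev 7 → CONFLICT
6: bank 0 row 7 — prev 7 → HIT
7: bank 3 row 0 — prev 2 → CONFLICT
8: bank 4 row 4 — prev 6 → CONFLICT

CLASS = CONFLICT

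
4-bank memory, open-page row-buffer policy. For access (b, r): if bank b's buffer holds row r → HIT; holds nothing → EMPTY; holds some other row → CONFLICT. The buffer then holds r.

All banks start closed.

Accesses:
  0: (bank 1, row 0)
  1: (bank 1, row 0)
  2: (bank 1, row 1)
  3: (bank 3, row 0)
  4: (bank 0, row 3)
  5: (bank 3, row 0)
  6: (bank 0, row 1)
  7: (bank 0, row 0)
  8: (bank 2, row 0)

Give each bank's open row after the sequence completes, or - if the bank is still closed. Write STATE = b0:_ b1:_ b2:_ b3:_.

  [0] b1 r0: no row ⇒ E
  [1] b1 r0: had r0 ⇒ H
  [2] b1 r1: had r0 ⇒ C
  [3] b3 r0: no row ⇒ E
  [4] b0 r3: no row ⇒ E
  [5] b3 r0: had r0 ⇒ H
  [6] b0 r1: had r3 ⇒ C
  [7] b0 r0: had r1 ⇒ C
  [8] b2 r0: no row ⇒ E

STATE = b0:0 b1:1 b2:0 b3:0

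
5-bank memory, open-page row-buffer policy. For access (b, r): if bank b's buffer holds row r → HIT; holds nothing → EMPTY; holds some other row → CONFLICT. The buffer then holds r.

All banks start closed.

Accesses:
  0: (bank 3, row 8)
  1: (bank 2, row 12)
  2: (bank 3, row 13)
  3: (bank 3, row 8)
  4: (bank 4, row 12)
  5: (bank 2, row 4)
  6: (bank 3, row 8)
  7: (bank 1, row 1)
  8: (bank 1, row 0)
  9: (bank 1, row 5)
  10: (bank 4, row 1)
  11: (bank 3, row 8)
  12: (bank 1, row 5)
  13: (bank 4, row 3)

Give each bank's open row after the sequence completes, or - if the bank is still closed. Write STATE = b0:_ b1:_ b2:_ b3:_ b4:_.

step 0: bank3 None->8 [EMPTY]
step 1: bank2 None->12 [EMPTY]
step 2: bank3 8->13 [CONFLICT]
step 3: bank3 13->8 [CONFLICT]
step 4: bank4 None->12 [EMPTY]
step 5: bank2 12->4 [CONFLICT]
step 6: bank3 8->8 [HIT]
step 7: bank1 None->1 [EMPTY]
step 8: bank1 1->0 [CONFLICT]
step 9: bank1 0->5 [CONFLICT]
step 10: bank4 12->1 [CONFLICT]
step 11: bank3 8->8 [HIT]
step 12: bank1 5->5 [HIT]
step 13: bank4 1->3 [CONFLICT]

STATE = b0:- b1:5 b2:4 b3:8 b4:3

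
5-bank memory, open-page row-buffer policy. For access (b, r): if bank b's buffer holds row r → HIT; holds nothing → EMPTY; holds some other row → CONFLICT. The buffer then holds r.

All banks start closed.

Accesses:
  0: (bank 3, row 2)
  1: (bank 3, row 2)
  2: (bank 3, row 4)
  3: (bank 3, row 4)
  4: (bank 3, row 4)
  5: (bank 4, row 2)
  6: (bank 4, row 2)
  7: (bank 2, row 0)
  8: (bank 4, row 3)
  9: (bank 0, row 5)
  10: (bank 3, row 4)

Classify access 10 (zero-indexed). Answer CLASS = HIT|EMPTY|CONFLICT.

CLASS = HIT

  [0] b3 r2: no row ⇒ E
  [1] b3 r2: had r2 ⇒ H
  [2] b3 r4: had r2 ⇒ C
  [3] b3 r4: had r4 ⇒ H
  [4] b3 r4: had r4 ⇒ H
  [5] b4 r2: no row ⇒ E
  [6] b4 r2: had r2 ⇒ H
  [7] b2 r0: no row ⇒ E
  [8] b4 r3: had r2 ⇒ C
  [9] b0 r5: no row ⇒ E
  [10] b3 r4: had r4 ⇒ H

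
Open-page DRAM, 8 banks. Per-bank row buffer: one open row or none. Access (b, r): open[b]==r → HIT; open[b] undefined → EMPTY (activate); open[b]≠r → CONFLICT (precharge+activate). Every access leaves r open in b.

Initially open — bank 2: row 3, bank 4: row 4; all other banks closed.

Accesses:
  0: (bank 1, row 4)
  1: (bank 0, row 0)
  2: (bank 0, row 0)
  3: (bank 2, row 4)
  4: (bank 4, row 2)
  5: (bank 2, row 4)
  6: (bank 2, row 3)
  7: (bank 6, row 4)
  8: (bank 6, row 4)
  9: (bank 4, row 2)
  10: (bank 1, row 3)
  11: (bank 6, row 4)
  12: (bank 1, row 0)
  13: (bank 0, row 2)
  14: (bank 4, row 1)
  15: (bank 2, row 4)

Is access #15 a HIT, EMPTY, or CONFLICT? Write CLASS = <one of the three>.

step 0: bank1 None->4 [EMPTY]
step 1: bank0 None->0 [EMPTY]
step 2: bank0 0->0 [HIT]
step 3: bank2 3->4 [CONFLICT]
step 4: bank4 4->2 [CONFLICT]
step 5: bank2 4->4 [HIT]
step 6: bank2 4->3 [CONFLICT]
step 7: bank6 None->4 [EMPTY]
step 8: bank6 4->4 [HIT]
step 9: bank4 2->2 [HIT]
step 10: bank1 4->3 [CONFLICT]
step 11: bank6 4->4 [HIT]
step 12: bank1 3->0 [CONFLICT]
step 13: bank0 0->2 [CONFLICT]
step 14: bank4 2->1 [CONFLICT]
step 15: bank2 3->4 [CONFLICT]

CLASS = CONFLICT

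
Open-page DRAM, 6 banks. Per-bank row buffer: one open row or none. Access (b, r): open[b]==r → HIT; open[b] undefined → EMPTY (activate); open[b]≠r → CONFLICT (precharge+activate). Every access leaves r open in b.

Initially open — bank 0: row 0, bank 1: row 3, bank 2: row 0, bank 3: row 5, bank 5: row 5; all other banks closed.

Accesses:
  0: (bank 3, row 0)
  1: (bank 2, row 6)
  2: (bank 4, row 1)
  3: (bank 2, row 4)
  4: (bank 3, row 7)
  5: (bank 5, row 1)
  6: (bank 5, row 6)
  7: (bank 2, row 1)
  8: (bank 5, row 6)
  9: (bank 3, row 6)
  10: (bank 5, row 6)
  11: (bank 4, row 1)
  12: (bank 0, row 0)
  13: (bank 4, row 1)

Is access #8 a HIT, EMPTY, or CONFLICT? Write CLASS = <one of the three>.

CLASS = HIT

#0 (3,0) C  (was 5)
#1 (2,6) C  (was 0)
#2 (4,1) E
#3 (2,4) C  (was 6)
#4 (3,7) C  (was 0)
#5 (5,1) C  (was 5)
#6 (5,6) C  (was 1)
#7 (2,1) C  (was 4)
#8 (5,6) H  (was 6)
#9 (3,6) C  (was 7)
#10 (5,6) H  (was 6)
#11 (4,1) H  (was 1)
#12 (0,0) H  (was 0)
#13 (4,1) H  (was 1)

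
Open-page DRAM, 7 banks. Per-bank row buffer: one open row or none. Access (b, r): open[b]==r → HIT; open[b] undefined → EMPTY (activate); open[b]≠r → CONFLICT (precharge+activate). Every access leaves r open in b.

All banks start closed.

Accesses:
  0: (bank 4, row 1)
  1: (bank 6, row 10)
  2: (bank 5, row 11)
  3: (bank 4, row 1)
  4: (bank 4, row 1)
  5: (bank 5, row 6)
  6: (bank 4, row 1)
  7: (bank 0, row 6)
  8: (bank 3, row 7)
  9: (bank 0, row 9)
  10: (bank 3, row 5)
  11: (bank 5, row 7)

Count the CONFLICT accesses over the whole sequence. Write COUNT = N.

COUNT = 4

#0 (4,1) E
#1 (6,10) E
#2 (5,11) E
#3 (4,1) H  (was 1)
#4 (4,1) H  (was 1)
#5 (5,6) C  (was 11)
#6 (4,1) H  (was 1)
#7 (0,6) E
#8 (3,7) E
#9 (0,9) C  (was 6)
#10 (3,5) C  (was 7)
#11 (5,7) C  (was 6)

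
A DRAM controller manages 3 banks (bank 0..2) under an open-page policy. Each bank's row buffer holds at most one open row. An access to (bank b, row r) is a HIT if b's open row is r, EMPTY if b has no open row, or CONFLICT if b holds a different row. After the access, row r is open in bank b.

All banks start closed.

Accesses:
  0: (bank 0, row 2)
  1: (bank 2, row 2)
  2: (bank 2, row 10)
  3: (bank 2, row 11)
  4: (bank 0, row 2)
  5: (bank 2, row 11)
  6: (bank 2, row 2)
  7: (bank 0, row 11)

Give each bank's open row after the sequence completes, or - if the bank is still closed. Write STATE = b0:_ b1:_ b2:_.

STATE = b0:11 b1:- b2:2

#0 (0,2) E
#1 (2,2) E
#2 (2,10) C  (was 2)
#3 (2,11) C  (was 10)
#4 (0,2) H  (was 2)
#5 (2,11) H  (was 11)
#6 (2,2) C  (was 11)
#7 (0,11) C  (was 2)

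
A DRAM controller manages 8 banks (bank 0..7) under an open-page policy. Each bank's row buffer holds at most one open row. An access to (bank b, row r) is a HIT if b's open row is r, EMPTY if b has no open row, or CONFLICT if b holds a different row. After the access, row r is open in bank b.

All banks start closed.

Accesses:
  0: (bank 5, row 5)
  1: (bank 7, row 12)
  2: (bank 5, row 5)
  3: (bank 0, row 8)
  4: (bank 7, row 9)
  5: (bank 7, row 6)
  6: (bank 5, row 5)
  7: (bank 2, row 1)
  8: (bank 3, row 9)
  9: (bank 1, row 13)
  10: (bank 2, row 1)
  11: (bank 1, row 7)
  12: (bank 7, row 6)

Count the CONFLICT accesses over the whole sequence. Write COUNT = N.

COUNT = 3

step 0: bank5 None->5 [EMPTY]
step 1: bank7 None->12 [EMPTY]
step 2: bank5 5->5 [HIT]
step 3: bank0 None->8 [EMPTY]
step 4: bank7 12->9 [CONFLICT]
step 5: bank7 9->6 [CONFLICT]
step 6: bank5 5->5 [HIT]
step 7: bank2 None->1 [EMPTY]
step 8: bank3 None->9 [EMPTY]
step 9: bank1 None->13 [EMPTY]
step 10: bank2 1->1 [HIT]
step 11: bank1 13->7 [CONFLICT]
step 12: bank7 6->6 [HIT]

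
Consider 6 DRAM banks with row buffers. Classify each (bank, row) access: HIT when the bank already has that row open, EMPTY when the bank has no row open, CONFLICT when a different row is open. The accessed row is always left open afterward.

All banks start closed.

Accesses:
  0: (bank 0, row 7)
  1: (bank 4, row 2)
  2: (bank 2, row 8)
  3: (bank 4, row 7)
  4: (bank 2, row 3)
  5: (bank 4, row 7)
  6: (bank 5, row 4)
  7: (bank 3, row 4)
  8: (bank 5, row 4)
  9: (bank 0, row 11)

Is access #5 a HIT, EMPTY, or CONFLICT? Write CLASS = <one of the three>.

CLASS = HIT

step 0: bank0 None->7 [EMPTY]
step 1: bank4 None->2 [EMPTY]
step 2: bank2 None->8 [EMPTY]
step 3: bank4 2->7 [CONFLICT]
step 4: bank2 8->3 [CONFLICT]
step 5: bank4 7->7 [HIT]
step 6: bank5 None->4 [EMPTY]
step 7: bank3 None->4 [EMPTY]
step 8: bank5 4->4 [HIT]
step 9: bank0 7->11 [CONFLICT]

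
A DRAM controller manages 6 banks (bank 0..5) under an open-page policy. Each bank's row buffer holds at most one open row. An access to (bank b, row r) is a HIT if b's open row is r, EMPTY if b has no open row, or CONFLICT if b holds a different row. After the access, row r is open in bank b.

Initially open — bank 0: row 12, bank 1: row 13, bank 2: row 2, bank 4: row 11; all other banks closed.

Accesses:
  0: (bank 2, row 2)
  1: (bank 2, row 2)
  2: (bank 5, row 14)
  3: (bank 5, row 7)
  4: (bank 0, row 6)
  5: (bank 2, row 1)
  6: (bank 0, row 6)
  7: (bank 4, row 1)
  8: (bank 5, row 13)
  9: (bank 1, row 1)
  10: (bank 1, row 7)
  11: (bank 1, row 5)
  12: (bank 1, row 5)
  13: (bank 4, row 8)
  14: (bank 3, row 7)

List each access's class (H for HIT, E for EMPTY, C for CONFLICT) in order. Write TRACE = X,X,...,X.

#0 (2,2) H  (was 2)
#1 (2,2) H  (was 2)
#2 (5,14) E
#3 (5,7) C  (was 14)
#4 (0,6) C  (was 12)
#5 (2,1) C  (was 2)
#6 (0,6) H  (was 6)
#7 (4,1) C  (was 11)
#8 (5,13) C  (was 7)
#9 (1,1) C  (was 13)
#10 (1,7) C  (was 1)
#11 (1,5) C  (was 7)
#12 (1,5) H  (was 5)
#13 (4,8) C  (was 1)
#14 (3,7) E

TRACE = H,H,E,C,C,C,H,C,C,C,C,C,H,C,E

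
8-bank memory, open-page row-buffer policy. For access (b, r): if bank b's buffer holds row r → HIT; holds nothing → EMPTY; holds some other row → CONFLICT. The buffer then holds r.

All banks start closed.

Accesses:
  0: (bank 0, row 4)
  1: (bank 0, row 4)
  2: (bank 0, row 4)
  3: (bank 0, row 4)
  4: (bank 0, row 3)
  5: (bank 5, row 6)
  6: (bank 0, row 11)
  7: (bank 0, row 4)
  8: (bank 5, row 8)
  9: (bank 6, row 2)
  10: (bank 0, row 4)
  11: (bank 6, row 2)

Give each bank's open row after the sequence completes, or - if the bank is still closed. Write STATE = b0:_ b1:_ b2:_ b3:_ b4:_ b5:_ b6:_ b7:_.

0: bank 0 row 4 — prev None → EMPTY
1: bank 0 row 4 — prev 4 → HIT
2: bank 0 row 4 — prev 4 → HIT
3: bank 0 row 4 — prev 4 → HIT
4: bank 0 row 3 — prev 4 → CONFLICT
5: bank 5 row 6 — prev None → EMPTY
6: bank 0 row 11 — prev 3 → CONFLICT
7: bank 0 row 4 — prev 11 → CONFLICT
8: bank 5 row 8 — prev 6 → CONFLICT
9: bank 6 row 2 — prev None → EMPTY
10: bank 0 row 4 — prev 4 → HIT
11: bank 6 row 2 — prev 2 → HIT

STATE = b0:4 b1:- b2:- b3:- b4:- b5:8 b6:2 b7:-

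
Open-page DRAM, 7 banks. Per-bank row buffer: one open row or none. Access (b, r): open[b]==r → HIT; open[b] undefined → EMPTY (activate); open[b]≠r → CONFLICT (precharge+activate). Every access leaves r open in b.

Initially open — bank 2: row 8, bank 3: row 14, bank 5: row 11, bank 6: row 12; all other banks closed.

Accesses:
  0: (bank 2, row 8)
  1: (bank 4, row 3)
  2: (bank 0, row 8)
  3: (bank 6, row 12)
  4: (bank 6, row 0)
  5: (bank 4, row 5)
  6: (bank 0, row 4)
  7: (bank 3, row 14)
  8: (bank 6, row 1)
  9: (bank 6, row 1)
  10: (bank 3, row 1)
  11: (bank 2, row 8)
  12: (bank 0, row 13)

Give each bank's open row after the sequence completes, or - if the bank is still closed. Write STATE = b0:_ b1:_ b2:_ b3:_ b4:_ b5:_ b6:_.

STATE = b0:13 b1:- b2:8 b3:1 b4:5 b5:11 b6:1

step 0: bank2 8->8 [HIT]
step 1: bank4 None->3 [EMPTY]
step 2: bank0 None->8 [EMPTY]
step 3: bank6 12->12 [HIT]
step 4: bank6 12->0 [CONFLICT]
step 5: bank4 3->5 [CONFLICT]
step 6: bank0 8->4 [CONFLICT]
step 7: bank3 14->14 [HIT]
step 8: bank6 0->1 [CONFLICT]
step 9: bank6 1->1 [HIT]
step 10: bank3 14->1 [CONFLICT]
step 11: bank2 8->8 [HIT]
step 12: bank0 4->13 [CONFLICT]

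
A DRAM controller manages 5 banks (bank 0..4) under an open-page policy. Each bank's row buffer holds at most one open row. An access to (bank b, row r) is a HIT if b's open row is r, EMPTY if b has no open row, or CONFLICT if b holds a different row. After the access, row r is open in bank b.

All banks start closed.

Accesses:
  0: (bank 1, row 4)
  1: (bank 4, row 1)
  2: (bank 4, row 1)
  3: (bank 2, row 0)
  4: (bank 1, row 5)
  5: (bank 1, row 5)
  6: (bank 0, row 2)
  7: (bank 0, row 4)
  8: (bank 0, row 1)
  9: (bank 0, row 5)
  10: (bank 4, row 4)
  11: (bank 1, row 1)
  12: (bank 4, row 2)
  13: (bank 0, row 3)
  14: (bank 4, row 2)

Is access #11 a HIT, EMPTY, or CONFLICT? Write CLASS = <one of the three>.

0: bank 1 row 4 — prev None → EMPTY
1: bank 4 row 1 — prev None → EMPTY
2: bank 4 row 1 — prev 1 → HIT
3: bank 2 row 0 — prev None → EMPTY
4: bank 1 row 5 — prev 4 → CONFLICT
5: bank 1 row 5 — prev 5 → HIT
6: bank 0 row 2 — prev None → EMPTY
7: bank 0 row 4 — prev 2 → CONFLICT
8: bank 0 row 1 — prev 4 → CONFLICT
9: bank 0 row 5 — prev 1 → CONFLICT
10: bank 4 row 4 — prev 1 → CONFLICT
11: bank 1 row 1 — prev 5 → CONFLICT
12: bank 4 row 2 — prev 4 → CONFLICT
13: bank 0 row 3 — prev 5 → CONFLICT
14: bank 4 row 2 — prev 2 → HIT

CLASS = CONFLICT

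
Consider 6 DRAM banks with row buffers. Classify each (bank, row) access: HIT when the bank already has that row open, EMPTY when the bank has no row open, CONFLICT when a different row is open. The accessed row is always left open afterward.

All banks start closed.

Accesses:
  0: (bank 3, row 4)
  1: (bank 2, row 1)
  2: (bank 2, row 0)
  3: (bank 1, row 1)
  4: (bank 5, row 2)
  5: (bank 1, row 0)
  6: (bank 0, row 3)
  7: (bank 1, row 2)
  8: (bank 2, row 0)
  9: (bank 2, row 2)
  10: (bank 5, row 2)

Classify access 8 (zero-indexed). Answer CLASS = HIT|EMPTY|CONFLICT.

CLASS = HIT

0: bank 3 row 4 — prev None → EMPTY
1: bank 2 row 1 — prev None → EMPTY
2: bank 2 row 0 — prev 1 → CONFLICT
3: bank 1 row 1 — prev None → EMPTY
4: bank 5 row 2 — prev None → EMPTY
5: bank 1 row 0 — prev 1 → CONFLICT
6: bank 0 row 3 — prev None → EMPTY
7: bank 1 row 2 — prev 0 → CONFLICT
8: bank 2 row 0 — prev 0 → HIT
9: bank 2 row 2 — prev 0 → CONFLICT
10: bank 5 row 2 — prev 2 → HIT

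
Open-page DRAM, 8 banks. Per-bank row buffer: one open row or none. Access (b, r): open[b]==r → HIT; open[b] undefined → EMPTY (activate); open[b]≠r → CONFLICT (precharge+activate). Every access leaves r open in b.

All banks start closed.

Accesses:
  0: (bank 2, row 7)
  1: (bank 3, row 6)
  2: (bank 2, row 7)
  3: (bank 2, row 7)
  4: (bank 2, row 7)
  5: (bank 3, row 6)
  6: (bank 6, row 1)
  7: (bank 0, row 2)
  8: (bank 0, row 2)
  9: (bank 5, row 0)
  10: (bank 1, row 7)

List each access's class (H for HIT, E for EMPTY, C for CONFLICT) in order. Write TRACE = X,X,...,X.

0: bank 2 row 7 — prev None → EMPTY
1: bank 3 row 6 — prev None → EMPTY
2: bank 2 row 7 — prev 7 → HIT
3: bank 2 row 7 — prev 7 → HIT
4: bank 2 row 7 — prev 7 → HIT
5: bank 3 row 6 — prev 6 → HIT
6: bank 6 row 1 — prev None → EMPTY
7: bank 0 row 2 — prev None → EMPTY
8: bank 0 row 2 — prev 2 → HIT
9: bank 5 row 0 — prev None → EMPTY
10: bank 1 row 7 — prev None → EMPTY

TRACE = E,E,H,H,H,H,E,E,H,E,E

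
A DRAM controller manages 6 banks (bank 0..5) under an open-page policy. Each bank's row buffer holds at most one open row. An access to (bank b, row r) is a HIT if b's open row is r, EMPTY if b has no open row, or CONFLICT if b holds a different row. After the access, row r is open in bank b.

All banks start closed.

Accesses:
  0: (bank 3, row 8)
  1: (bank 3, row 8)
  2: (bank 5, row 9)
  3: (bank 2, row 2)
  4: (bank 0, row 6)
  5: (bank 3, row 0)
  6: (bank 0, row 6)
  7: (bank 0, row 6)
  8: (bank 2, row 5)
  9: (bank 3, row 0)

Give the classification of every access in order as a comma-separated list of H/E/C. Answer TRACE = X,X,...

step 0: bank3 None->8 [EMPTY]
step 1: bank3 8->8 [HIT]
step 2: bank5 None->9 [EMPTY]
step 3: bank2 None->2 [EMPTY]
step 4: bank0 None->6 [EMPTY]
step 5: bank3 8->0 [CONFLICT]
step 6: bank0 6->6 [HIT]
step 7: bank0 6->6 [HIT]
step 8: bank2 2->5 [CONFLICT]
step 9: bank3 0->0 [HIT]

TRACE = E,H,E,E,E,C,H,H,C,H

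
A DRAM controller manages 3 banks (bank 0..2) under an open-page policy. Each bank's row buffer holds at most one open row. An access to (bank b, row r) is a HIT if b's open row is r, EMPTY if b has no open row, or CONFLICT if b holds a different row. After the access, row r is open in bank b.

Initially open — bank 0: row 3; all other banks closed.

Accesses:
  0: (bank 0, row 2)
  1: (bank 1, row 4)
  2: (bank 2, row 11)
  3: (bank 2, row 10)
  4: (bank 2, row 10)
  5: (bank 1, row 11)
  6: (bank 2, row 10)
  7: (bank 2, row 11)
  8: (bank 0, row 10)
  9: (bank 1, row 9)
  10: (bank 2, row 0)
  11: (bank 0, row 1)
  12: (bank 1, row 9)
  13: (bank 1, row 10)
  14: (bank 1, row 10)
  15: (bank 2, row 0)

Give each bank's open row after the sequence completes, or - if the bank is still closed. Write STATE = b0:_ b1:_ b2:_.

STATE = b0:1 b1:10 b2:0

  [0] b0 r2: had r3 ⇒ C
  [1] b1 r4: no row ⇒ E
  [2] b2 r11: no row ⇒ E
  [3] b2 r10: had r11 ⇒ C
  [4] b2 r10: had r10 ⇒ H
  [5] b1 r11: had r4 ⇒ C
  [6] b2 r10: had r10 ⇒ H
  [7] b2 r11: had r10 ⇒ C
  [8] b0 r10: had r2 ⇒ C
  [9] b1 r9: had r11 ⇒ C
  [10] b2 r0: had r11 ⇒ C
  [11] b0 r1: had r10 ⇒ C
  [12] b1 r9: had r9 ⇒ H
  [13] b1 r10: had r9 ⇒ C
  [14] b1 r10: had r10 ⇒ H
  [15] b2 r0: had r0 ⇒ H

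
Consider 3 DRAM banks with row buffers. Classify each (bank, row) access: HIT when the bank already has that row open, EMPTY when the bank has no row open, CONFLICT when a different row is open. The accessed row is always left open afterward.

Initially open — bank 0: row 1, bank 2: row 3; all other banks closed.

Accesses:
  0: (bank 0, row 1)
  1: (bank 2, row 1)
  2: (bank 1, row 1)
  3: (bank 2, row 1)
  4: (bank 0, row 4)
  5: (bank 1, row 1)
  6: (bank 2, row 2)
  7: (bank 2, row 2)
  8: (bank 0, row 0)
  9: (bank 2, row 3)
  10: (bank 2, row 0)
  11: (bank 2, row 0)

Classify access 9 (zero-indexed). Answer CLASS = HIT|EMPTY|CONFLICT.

CLASS = CONFLICT

#0 (0,1) H  (was 1)
#1 (2,1) C  (was 3)
#2 (1,1) E
#3 (2,1) H  (was 1)
#4 (0,4) C  (was 1)
#5 (1,1) H  (was 1)
#6 (2,2) C  (was 1)
#7 (2,2) H  (was 2)
#8 (0,0) C  (was 4)
#9 (2,3) C  (was 2)
#10 (2,0) C  (was 3)
#11 (2,0) H  (was 0)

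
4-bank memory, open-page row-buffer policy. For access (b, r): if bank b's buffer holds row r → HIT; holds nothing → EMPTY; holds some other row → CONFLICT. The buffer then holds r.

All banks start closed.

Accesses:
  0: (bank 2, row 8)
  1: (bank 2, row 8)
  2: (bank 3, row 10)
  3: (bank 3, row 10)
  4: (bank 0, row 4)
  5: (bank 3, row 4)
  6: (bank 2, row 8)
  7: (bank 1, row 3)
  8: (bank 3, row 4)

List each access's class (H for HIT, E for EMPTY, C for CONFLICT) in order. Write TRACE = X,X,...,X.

TRACE = E,H,E,H,E,C,H,E,H

step 0: bank2 None->8 [EMPTY]
step 1: bank2 8->8 [HIT]
step 2: bank3 None->10 [EMPTY]
step 3: bank3 10->10 [HIT]
step 4: bank0 None->4 [EMPTY]
step 5: bank3 10->4 [CONFLICT]
step 6: bank2 8->8 [HIT]
step 7: bank1 None->3 [EMPTY]
step 8: bank3 4->4 [HIT]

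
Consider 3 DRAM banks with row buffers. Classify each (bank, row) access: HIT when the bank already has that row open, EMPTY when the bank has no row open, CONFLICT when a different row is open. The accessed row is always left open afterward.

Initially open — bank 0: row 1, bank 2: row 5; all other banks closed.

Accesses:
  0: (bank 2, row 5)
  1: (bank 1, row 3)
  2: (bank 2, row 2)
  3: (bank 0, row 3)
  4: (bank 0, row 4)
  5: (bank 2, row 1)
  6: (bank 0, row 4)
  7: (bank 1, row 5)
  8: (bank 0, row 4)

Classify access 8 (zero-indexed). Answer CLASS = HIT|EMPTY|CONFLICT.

CLASS = HIT

  [0] b2 r5: had r5 ⇒ H
  [1] b1 r3: no row ⇒ E
  [2] b2 r2: had r5 ⇒ C
  [3] b0 r3: had r1 ⇒ C
  [4] b0 r4: had r3 ⇒ C
  [5] b2 r1: had r2 ⇒ C
  [6] b0 r4: had r4 ⇒ H
  [7] b1 r5: had r3 ⇒ C
  [8] b0 r4: had r4 ⇒ H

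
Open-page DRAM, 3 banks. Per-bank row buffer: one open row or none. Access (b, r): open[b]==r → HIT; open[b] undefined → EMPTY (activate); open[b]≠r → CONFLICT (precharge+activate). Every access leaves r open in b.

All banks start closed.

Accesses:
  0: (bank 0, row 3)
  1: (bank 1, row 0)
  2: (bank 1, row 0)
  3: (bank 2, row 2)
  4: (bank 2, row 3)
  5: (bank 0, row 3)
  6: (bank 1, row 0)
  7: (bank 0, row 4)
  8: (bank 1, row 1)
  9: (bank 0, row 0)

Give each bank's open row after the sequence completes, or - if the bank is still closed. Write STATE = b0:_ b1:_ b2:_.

  [0] b0 r3: no row ⇒ E
  [1] b1 r0: no row ⇒ E
  [2] b1 r0: had r0 ⇒ H
  [3] b2 r2: no row ⇒ E
  [4] b2 r3: had r2 ⇒ C
  [5] b0 r3: had r3 ⇒ H
  [6] b1 r0: had r0 ⇒ H
  [7] b0 r4: had r3 ⇒ C
  [8] b1 r1: had r0 ⇒ C
  [9] b0 r0: had r4 ⇒ C

STATE = b0:0 b1:1 b2:3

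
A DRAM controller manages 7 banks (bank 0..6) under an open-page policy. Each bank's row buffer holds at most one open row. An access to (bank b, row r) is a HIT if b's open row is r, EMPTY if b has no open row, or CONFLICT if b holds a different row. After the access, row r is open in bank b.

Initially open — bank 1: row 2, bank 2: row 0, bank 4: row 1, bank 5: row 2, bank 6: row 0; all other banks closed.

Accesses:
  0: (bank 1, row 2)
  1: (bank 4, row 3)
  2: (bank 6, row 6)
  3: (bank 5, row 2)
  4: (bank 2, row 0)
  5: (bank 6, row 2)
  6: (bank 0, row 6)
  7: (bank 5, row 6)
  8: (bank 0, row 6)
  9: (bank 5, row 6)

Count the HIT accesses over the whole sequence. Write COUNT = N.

step 0: bank1 2->2 [HIT]
step 1: bank4 1->3 [CONFLICT]
step 2: bank6 0->6 [CONFLICT]
step 3: bank5 2->2 [HIT]
step 4: bank2 0->0 [HIT]
step 5: bank6 6->2 [CONFLICT]
step 6: bank0 None->6 [EMPTY]
step 7: bank5 2->6 [CONFLICT]
step 8: bank0 6->6 [HIT]
step 9: bank5 6->6 [HIT]

COUNT = 5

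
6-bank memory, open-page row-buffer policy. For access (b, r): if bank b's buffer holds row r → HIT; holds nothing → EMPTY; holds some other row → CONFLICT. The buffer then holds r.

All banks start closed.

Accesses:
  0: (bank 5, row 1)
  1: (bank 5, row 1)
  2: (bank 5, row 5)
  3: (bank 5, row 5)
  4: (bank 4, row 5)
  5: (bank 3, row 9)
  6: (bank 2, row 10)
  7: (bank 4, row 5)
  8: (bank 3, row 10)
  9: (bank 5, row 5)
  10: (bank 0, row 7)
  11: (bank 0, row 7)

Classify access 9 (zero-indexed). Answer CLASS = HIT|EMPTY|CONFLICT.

CLASS = HIT

#0 (5,1) E
#1 (5,1) H  (was 1)
#2 (5,5) C  (was 1)
#3 (5,5) H  (was 5)
#4 (4,5) E
#5 (3,9) E
#6 (2,10) E
#7 (4,5) H  (was 5)
#8 (3,10) C  (was 9)
#9 (5,5) H  (was 5)
#10 (0,7) E
#11 (0,7) H  (was 7)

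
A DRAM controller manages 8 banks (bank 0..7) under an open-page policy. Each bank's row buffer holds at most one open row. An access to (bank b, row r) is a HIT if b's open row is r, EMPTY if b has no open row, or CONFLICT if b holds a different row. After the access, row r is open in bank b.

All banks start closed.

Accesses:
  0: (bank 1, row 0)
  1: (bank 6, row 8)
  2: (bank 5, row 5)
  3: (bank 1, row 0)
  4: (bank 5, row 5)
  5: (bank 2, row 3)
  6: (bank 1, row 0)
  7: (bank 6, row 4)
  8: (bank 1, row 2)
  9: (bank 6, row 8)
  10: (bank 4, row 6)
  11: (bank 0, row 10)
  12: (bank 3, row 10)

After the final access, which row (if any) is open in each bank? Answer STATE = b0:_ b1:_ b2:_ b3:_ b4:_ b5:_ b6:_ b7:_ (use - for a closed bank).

STATE = b0:10 b1:2 b2:3 b3:10 b4:6 b5:5 b6:8 b7:-

step 0: bank1 None->0 [EMPTY]
step 1: bank6 None->8 [EMPTY]
step 2: bank5 None->5 [EMPTY]
step 3: bank1 0->0 [HIT]
step 4: bank5 5->5 [HIT]
step 5: bank2 None->3 [EMPTY]
step 6: bank1 0->0 [HIT]
step 7: bank6 8->4 [CONFLICT]
step 8: bank1 0->2 [CONFLICT]
step 9: bank6 4->8 [CONFLICT]
step 10: bank4 None->6 [EMPTY]
step 11: bank0 None->10 [EMPTY]
step 12: bank3 None->10 [EMPTY]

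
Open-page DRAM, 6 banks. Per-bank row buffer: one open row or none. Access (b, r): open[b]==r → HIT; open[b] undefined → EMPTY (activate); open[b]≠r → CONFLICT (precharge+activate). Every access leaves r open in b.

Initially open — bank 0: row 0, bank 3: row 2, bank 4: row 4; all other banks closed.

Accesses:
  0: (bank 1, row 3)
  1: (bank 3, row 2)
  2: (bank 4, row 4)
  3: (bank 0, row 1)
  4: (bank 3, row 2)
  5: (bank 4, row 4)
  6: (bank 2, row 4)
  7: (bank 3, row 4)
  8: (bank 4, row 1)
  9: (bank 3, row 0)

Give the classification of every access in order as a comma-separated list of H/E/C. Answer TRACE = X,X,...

TRACE = E,H,H,C,H,H,E,C,C,C

step 0: bank1 None->3 [EMPTY]
step 1: bank3 2->2 [HIT]
step 2: bank4 4->4 [HIT]
step 3: bank0 0->1 [CONFLICT]
step 4: bank3 2->2 [HIT]
step 5: bank4 4->4 [HIT]
step 6: bank2 None->4 [EMPTY]
step 7: bank3 2->4 [CONFLICT]
step 8: bank4 4->1 [CONFLICT]
step 9: bank3 4->0 [CONFLICT]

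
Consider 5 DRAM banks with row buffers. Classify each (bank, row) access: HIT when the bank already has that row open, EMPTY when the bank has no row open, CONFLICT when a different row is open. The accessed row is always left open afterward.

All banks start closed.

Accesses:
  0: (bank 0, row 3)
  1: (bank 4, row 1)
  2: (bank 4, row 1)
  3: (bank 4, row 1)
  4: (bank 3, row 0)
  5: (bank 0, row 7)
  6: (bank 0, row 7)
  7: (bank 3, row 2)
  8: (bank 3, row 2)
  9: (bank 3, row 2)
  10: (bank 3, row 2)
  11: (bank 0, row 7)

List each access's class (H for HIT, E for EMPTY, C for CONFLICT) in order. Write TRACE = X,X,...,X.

  [0] b0 r3: no row ⇒ E
  [1] b4 r1: no row ⇒ E
  [2] b4 r1: had r1 ⇒ H
  [3] b4 r1: had r1 ⇒ H
  [4] b3 r0: no row ⇒ E
  [5] b0 r7: had r3 ⇒ C
  [6] b0 r7: had r7 ⇒ H
  [7] b3 r2: had r0 ⇒ C
  [8] b3 r2: had r2 ⇒ H
  [9] b3 r2: had r2 ⇒ H
  [10] b3 r2: had r2 ⇒ H
  [11] b0 r7: had r7 ⇒ H

TRACE = E,E,H,H,E,C,H,C,H,H,H,H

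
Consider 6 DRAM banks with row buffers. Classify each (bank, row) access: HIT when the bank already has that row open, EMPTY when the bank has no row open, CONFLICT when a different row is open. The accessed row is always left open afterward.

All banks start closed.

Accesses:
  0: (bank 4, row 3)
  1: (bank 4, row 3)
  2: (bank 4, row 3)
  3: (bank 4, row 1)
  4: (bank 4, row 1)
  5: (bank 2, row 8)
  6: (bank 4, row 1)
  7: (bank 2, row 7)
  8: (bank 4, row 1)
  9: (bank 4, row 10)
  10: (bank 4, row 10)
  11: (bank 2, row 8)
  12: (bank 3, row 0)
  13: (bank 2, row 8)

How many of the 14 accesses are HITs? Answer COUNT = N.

0: bank 4 row 3 — prev None → EMPTY
1: bank 4 row 3 — prev 3 → HIT
2: bank 4 row 3 — prev 3 → HIT
3: bank 4 row 1 — prev 3 → CONFLICT
4: bank 4 row 1 — prev 1 → HIT
5: bank 2 row 8 — prev None → EMPTY
6: bank 4 row 1 — prev 1 → HIT
7: bank 2 row 7 — prev 8 → CONFLICT
8: bank 4 row 1 — prev 1 → HIT
9: bank 4 row 10 — prev 1 → CONFLICT
10: bank 4 row 10 — prev 10 → HIT
11: bank 2 row 8 — prev 7 → CONFLICT
12: bank 3 row 0 — prev None → EMPTY
13: bank 2 row 8 — prev 8 → HIT

COUNT = 7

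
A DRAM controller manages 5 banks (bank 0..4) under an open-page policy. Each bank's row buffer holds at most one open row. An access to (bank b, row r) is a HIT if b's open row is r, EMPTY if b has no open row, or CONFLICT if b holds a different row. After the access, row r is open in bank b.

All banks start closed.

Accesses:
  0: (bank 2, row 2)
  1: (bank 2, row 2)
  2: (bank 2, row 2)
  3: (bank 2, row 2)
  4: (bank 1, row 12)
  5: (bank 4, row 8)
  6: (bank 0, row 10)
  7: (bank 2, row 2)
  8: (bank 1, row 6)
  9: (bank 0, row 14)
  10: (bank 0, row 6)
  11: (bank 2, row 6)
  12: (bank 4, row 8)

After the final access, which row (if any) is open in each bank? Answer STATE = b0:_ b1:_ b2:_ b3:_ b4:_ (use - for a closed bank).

step 0: bank2 None->2 [EMPTY]
step 1: bank2 2->2 [HIT]
step 2: bank2 2->2 [HIT]
step 3: bank2 2->2 [HIT]
step 4: bank1 None->12 [EMPTY]
step 5: bank4 None->8 [EMPTY]
step 6: bank0 None->10 [EMPTY]
step 7: bank2 2->2 [HIT]
step 8: bank1 12->6 [CONFLICT]
step 9: bank0 10->14 [CONFLICT]
step 10: bank0 14->6 [CONFLICT]
step 11: bank2 2->6 [CONFLICT]
step 12: bank4 8->8 [HIT]

STATE = b0:6 b1:6 b2:6 b3:- b4:8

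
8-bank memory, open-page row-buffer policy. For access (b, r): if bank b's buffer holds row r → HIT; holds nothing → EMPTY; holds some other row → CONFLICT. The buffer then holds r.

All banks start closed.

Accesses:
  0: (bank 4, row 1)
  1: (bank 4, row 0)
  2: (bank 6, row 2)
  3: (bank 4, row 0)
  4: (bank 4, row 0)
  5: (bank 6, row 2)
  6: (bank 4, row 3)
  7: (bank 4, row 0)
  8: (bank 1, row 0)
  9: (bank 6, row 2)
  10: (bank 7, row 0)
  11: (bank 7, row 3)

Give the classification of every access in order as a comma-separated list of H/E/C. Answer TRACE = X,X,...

TRACE = E,C,E,H,H,H,C,C,E,H,E,C

0: bank 4 row 1 — prev None → EMPTY
1: bank 4 row 0 — prev 1 → CONFLICT
2: bank 6 row 2 — prev None → EMPTY
3: bank 4 row 0 — prev 0 → HIT
4: bank 4 row 0 — prev 0 → HIT
5: bank 6 row 2 — prev 2 → HIT
6: bank 4 row 3 — prev 0 → CONFLICT
7: bank 4 row 0 — prev 3 → CONFLICT
8: bank 1 row 0 — prev None → EMPTY
9: bank 6 row 2 — prev 2 → HIT
10: bank 7 row 0 — prev None → EMPTY
11: bank 7 row 3 — prev 0 → CONFLICT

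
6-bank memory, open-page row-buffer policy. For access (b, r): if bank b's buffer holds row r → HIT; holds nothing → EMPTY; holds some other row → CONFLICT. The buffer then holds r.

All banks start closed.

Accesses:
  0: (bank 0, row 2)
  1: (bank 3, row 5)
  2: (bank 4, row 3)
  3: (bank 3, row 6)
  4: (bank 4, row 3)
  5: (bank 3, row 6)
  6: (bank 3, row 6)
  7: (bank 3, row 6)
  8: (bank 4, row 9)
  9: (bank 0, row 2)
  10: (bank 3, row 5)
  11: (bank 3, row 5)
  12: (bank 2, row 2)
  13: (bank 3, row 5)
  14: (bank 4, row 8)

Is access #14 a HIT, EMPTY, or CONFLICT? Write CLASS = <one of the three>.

CLASS = CONFLICT

  [0] b0 r2: no row ⇒ E
  [1] b3 r5: no row ⇒ E
  [2] b4 r3: no row ⇒ E
  [3] b3 r6: had r5 ⇒ C
  [4] b4 r3: had r3 ⇒ H
  [5] b3 r6: had r6 ⇒ H
  [6] b3 r6: had r6 ⇒ H
  [7] b3 r6: had r6 ⇒ H
  [8] b4 r9: had r3 ⇒ C
  [9] b0 r2: had r2 ⇒ H
  [10] b3 r5: had r6 ⇒ C
  [11] b3 r5: had r5 ⇒ H
  [12] b2 r2: no row ⇒ E
  [13] b3 r5: had r5 ⇒ H
  [14] b4 r8: had r9 ⇒ C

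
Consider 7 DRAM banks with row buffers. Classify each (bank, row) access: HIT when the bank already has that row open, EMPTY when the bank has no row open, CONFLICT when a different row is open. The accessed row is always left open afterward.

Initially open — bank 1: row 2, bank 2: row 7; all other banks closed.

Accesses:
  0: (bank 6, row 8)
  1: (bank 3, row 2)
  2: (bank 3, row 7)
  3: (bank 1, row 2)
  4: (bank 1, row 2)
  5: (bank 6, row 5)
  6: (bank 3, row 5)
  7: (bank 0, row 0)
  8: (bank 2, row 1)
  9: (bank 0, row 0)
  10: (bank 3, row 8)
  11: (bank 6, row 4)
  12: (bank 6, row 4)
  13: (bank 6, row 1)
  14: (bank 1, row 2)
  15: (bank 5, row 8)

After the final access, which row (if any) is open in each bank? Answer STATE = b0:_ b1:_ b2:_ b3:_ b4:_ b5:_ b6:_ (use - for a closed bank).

  [0] b6 r8: no row ⇒ E
  [1] b3 r2: no row ⇒ E
  [2] b3 r7: had r2 ⇒ C
  [3] b1 r2: had r2 ⇒ H
  [4] b1 r2: had r2 ⇒ H
  [5] b6 r5: had r8 ⇒ C
  [6] b3 r5: had r7 ⇒ C
  [7] b0 r0: no row ⇒ E
  [8] b2 r1: had r7 ⇒ C
  [9] b0 r0: had r0 ⇒ H
  [10] b3 r8: had r5 ⇒ C
  [11] b6 r4: had r5 ⇒ C
  [12] b6 r4: had r4 ⇒ H
  [13] b6 r1: had r4 ⇒ C
  [14] b1 r2: had r2 ⇒ H
  [15] b5 r8: no row ⇒ E

STATE = b0:0 b1:2 b2:1 b3:8 b4:- b5:8 b6:1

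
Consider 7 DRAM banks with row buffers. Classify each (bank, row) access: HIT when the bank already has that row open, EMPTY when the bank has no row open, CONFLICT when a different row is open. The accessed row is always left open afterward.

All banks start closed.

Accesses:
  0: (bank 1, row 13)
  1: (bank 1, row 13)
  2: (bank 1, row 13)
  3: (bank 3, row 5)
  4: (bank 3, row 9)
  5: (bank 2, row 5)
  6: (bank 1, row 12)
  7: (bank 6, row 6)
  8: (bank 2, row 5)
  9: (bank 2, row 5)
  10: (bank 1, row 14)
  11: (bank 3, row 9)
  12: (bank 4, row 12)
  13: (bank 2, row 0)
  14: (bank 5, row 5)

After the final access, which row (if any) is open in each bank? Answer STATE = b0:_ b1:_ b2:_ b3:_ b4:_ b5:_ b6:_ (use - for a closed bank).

STATE = b0:- b1:14 b2:0 b3:9 b4:12 b5:5 b6:6

#0 (1,13) E
#1 (1,13) H  (was 13)
#2 (1,13) H  (was 13)
#3 (3,5) E
#4 (3,9) C  (was 5)
#5 (2,5) E
#6 (1,12) C  (was 13)
#7 (6,6) E
#8 (2,5) H  (was 5)
#9 (2,5) H  (was 5)
#10 (1,14) C  (was 12)
#11 (3,9) H  (was 9)
#12 (4,12) E
#13 (2,0) C  (was 5)
#14 (5,5) E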